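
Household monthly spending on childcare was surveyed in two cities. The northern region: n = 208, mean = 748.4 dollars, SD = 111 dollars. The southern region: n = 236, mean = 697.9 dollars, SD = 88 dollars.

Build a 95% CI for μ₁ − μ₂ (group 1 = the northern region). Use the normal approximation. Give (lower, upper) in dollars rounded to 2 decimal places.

Per-group SEs: s₁/√n₁ = 111/√208 = 7.6965, s₂/√n₂ = 88/√236 = 5.7283.
Unpooled SE of the difference: √(59.23611225 + 32.81342089) = 9.5942.
Margin of error = z* · SE = 1.960 × 9.5942 = 18.8046.
x̄₁ − x̄₂ = 748.4 − 697.9 = 50.5000.
CI: 50.5000 ± 18.8046 = (31.70, 69.30).

(31.70, 69.30)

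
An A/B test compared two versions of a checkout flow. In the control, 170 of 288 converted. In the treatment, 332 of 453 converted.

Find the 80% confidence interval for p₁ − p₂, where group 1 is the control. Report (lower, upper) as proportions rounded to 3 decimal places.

p̂₁ = 170/288 = 0.5903 and p̂₂ = 332/453 = 0.7329.
SE₁ = √(p̂₁(1−p̂₁)/n₁) = √(0.5903·0.4097/288) = 0.02898; SE₂ = √(0.7329·0.2671/453) = 0.02079.
Independent samples: SE of the difference = √(SE₁² + SE₂²) = √(0.0008398404 + 0.0004322241) = 0.03567.
z* for 80% confidence is 1.282, so the margin of error is 1.282 × 0.03567 = 0.04573.
Point estimate p̂₁ − p̂₂ = 0.5903 − 0.7329 = -0.1426.
-0.1426 ± 0.04573 → (-0.188, -0.097).

(-0.188, -0.097)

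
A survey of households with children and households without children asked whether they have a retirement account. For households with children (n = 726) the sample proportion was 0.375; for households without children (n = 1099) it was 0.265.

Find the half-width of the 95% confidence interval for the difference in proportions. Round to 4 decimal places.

The two standard errors are √(0.3750×0.6250/726) = 0.01797 and √(0.2650×0.7350/1099) = 0.01331.
Because the samples are independent, SE_diff = √(0.01797² + 0.01331²) = 0.02236.
Using z* = 1.960 for 95%, ME = 1.960 × 0.02236 = 0.04383.

0.0438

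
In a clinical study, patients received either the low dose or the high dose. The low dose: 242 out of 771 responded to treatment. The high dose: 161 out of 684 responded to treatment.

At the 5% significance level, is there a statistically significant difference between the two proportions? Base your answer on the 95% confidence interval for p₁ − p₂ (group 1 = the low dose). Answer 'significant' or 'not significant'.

significant

First, p̂₁ = 242/771 = 0.3139; p̂₂ = 161/684 = 0.2354.
The two standard errors are √(0.3139×0.6861/771) = 0.01671 and √(0.2354×0.7646/684) = 0.01622.
Because the samples are independent, SE_diff = √(0.01671² + 0.01622²) = 0.02329.
Using z* = 1.960 for 95%, ME = 1.960 × 0.02329 = 0.04565.
p̂₁ − p̂₂ = 0.0785; interval 0.0785 ± 0.04565 gives (0.03285, 0.12415).
The interval (0.03285, 0.12415) does not contain 0, so the difference is significant.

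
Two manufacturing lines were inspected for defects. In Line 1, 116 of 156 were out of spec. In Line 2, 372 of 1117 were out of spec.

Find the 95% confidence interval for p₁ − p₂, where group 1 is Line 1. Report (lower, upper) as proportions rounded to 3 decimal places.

p̂₁ = 116/156 = 0.7436 and p̂₂ = 372/1117 = 0.3330.
SE₁ = √(p̂₁(1−p̂₁)/n₁) = √(0.7436·0.2564/156) = 0.03496; SE₂ = √(0.3330·0.6670/1117) = 0.01410.
Independent samples: SE of the difference = √(SE₁² + SE₂²) = √(0.0012222016 + 0.00019881) = 0.03770.
z* for 95% confidence is 1.960, so the margin of error is 1.960 × 0.03770 = 0.07389.
Point estimate p̂₁ − p̂₂ = 0.7436 − 0.3330 = 0.4106.
0.4106 ± 0.07389 → (0.337, 0.484).

(0.337, 0.484)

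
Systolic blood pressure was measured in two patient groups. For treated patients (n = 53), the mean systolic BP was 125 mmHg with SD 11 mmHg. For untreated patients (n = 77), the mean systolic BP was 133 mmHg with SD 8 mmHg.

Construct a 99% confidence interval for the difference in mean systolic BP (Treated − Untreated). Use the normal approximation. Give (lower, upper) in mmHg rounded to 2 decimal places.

(-12.55, -3.45)

Per-group SEs: s₁/√n₁ = 11/√53 = 1.5110, s₂/√n₂ = 8/√77 = 0.9117.
Unpooled SE of the difference: √(2.283121 + 0.83119689) = 1.7647.
Margin of error = z* · SE = 2.576 × 1.7647 = 4.5459.
x̄₁ − x̄₂ = 125 − 133 = -8.0000.
CI: -8.0000 ± 4.5459 = (-12.55, -3.45).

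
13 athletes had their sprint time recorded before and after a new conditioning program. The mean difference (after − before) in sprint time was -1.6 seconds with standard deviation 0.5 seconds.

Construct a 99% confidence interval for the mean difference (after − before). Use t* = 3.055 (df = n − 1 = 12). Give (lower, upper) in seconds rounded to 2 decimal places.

(-2.02, -1.18)

This is a matched-pairs design, so SE = s_d/√n = 0.5/√13 = 0.1387.
Margin = 3.055 × 0.1387 = 0.4237; the interval is -1.6 ± 0.4237 = (-2.02, -1.18).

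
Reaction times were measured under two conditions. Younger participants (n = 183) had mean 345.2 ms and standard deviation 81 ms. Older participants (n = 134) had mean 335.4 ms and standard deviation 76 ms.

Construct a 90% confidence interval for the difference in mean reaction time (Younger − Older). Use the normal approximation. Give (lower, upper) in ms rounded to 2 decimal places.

Per-group SEs: s₁/√n₁ = 81/√183 = 5.9877, s₂/√n₂ = 76/√134 = 6.5654.
Unpooled SE of the difference: √(35.85255129 + 43.10447716) = 8.8858.
Margin of error = z* · SE = 1.645 × 8.8858 = 14.6171.
x̄₁ − x̄₂ = 345.2 − 335.4 = 9.8000.
CI: 9.8000 ± 14.6171 = (-4.82, 24.42).

(-4.82, 24.42)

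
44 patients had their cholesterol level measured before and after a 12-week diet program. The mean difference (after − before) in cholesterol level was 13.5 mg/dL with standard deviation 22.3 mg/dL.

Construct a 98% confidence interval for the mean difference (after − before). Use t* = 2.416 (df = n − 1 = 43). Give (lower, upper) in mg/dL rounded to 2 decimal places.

Paired design: SE = s_d/√n = 22.3/√44 = 3.3619.
t* = 2.416; margin of error = 2.416 × 3.3619 = 8.1224.
13.5 ± 8.1224 → (5.38, 21.62).

(5.38, 21.62)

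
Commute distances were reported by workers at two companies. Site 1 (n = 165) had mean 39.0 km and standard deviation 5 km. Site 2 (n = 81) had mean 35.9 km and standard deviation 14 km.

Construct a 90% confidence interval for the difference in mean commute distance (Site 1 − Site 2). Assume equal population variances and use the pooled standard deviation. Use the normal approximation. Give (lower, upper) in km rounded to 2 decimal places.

s_p = √[((n₁−1)s₁² + (n₂−1)s₂²)/(n₁+n₂−2)] = √[(164·5² + 80·14²)/244] = 9.0036.
SE = 9.0036·√(1/165 + 1/81) = 1.2215.
With z* = 1.645, margin = 1.645 × 1.2215 = 2.0094.
x̄₁ − x̄₂ = 39.0 − 35.9 = 3.1000; interval 3.1000 ± 2.0094 = (1.09, 5.11).

(1.09, 5.11)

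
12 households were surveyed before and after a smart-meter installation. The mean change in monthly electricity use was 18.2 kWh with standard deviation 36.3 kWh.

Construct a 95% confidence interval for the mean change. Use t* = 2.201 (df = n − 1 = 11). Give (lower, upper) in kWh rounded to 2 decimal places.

This is a matched-pairs design, so SE = s_d/√n = 36.3/√12 = 10.4789.
Margin = 2.201 × 10.4789 = 23.0641; the interval is 18.2 ± 23.0641 = (-4.86, 41.26).

(-4.86, 41.26)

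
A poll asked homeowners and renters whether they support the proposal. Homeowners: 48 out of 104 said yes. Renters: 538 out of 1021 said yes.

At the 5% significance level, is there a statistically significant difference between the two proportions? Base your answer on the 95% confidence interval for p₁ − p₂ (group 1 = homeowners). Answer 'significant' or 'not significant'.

not significant

p̂₁ = 48/104 = 0.4615 and p̂₂ = 538/1021 = 0.5269.
SE₁ = √(p̂₁(1−p̂₁)/n₁) = √(0.4615·0.5385/104) = 0.04888; SE₂ = √(0.5269·0.4731/1021) = 0.01563.
Independent samples: SE of the difference = √(SE₁² + SE₂²) = √(0.0023892544 + 0.0002442969) = 0.05132.
z* for 95% confidence is 1.960, so the margin of error is 1.960 × 0.05132 = 0.10059.
Point estimate p̂₁ − p̂₂ = 0.4615 − 0.5269 = -0.0654.
-0.0654 ± 0.10059 → (-0.16599, 0.03519).
The interval (-0.16599, 0.03519) contains 0, so the difference is not significant.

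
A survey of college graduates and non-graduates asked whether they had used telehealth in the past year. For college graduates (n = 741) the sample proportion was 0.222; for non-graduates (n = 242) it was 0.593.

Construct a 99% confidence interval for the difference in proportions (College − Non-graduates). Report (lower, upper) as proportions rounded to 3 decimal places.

(-0.461, -0.281)

SE₁ = √(p̂₁(1−p̂₁)/n₁) = √(0.2220·0.7780/741) = 0.01527; SE₂ = √(0.5930·0.4070/242) = 0.03158.
Independent samples: SE of the difference = √(SE₁² + SE₂²) = √(0.0002331729 + 0.0009972964) = 0.03508.
z* for 99% confidence is 2.576, so the margin of error is 2.576 × 0.03508 = 0.09037.
Point estimate p̂₁ − p̂₂ = 0.2220 − 0.5930 = -0.3710.
-0.3710 ± 0.09037 → (-0.461, -0.281).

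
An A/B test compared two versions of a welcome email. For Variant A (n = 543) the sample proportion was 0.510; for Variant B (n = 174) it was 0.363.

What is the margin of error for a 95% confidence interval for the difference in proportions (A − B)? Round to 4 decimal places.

0.0829

SE₁ = √(p̂₁(1−p̂₁)/n₁) = √(0.5100·0.4900/543) = 0.02145; SE₂ = √(0.3630·0.6370/174) = 0.03645.
Independent samples: SE of the difference = √(SE₁² + SE₂²) = √(0.0004601025 + 0.0013286025) = 0.04229.
z* for 95% confidence is 1.960, so the margin of error is 1.960 × 0.04229 = 0.08289.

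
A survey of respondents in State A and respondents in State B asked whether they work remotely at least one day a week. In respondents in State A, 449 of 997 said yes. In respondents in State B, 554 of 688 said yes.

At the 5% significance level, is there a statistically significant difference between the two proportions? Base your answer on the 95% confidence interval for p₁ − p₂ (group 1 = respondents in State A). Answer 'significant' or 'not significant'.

First, p̂₁ = 449/997 = 0.4504; p̂₂ = 554/688 = 0.8052.
The two standard errors are √(0.4504×0.5496/997) = 0.01576 and √(0.8052×0.1948/688) = 0.01510.
Because the samples are independent, SE_diff = √(0.01576² + 0.01510²) = 0.02183.
Using z* = 1.960 for 95%, ME = 1.960 × 0.02183 = 0.04279.
p̂₁ − p̂₂ = -0.3548; interval -0.3548 ± 0.04279 gives (-0.39759, -0.31201).
The interval (-0.39759, -0.31201) does not contain 0, so the difference is significant.

significant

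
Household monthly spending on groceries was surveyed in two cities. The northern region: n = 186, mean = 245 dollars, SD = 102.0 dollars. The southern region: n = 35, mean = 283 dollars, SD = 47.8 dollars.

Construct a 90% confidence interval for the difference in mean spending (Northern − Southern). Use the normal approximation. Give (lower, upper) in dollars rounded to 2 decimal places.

(-56.11, -19.89)

Standard errors of each mean: 102.0/√186 = 7.4790 and 47.8/√35 = 8.0797.
SE(x̄₁ − x̄₂) = √(7.4790² + 8.0797²) = 11.0099 for independent samples with unequal variances.
With z* = 1.645, the margin is 1.645 × 11.0099 = 18.1113.
x̄₁ − x̄₂ = 245 − 283 = -38.0000; the interval is -38.0000 ± 18.1113 = (-56.11, -19.89).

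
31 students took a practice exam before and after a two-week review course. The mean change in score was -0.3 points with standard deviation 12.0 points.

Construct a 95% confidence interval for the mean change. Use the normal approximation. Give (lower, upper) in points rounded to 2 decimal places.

(-4.52, 3.92)

This is a matched-pairs design, so SE = s_d/√n = 12.0/√31 = 2.1553.
Margin = 1.960 × 2.1553 = 4.2244; the interval is -0.3 ± 4.2244 = (-4.52, 3.92).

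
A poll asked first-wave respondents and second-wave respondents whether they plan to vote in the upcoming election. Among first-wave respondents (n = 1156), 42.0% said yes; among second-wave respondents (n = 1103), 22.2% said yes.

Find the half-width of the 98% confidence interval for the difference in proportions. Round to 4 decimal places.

0.0446

The two standard errors are √(0.4200×0.5800/1156) = 0.01452 and √(0.2220×0.7780/1103) = 0.01251.
Because the samples are independent, SE_diff = √(0.01452² + 0.01251²) = 0.01917.
Using z* = 2.326 for 98%, ME = 2.326 × 0.01917 = 0.04459.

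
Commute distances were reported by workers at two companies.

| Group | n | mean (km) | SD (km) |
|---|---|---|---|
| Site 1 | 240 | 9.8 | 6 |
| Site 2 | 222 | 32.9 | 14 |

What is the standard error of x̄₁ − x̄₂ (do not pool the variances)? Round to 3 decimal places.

Per-group SEs: s₁/√n₁ = 6/√240 = 0.3873, s₂/√n₂ = 14/√222 = 0.9396.
Unpooled SE of the difference: √(0.15000129 + 0.88284816) = 1.0163.

1.016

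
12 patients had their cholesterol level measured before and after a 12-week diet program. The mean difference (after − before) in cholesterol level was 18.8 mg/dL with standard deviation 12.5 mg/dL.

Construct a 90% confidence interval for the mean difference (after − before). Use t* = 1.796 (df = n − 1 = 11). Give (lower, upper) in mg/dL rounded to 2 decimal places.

This is a matched-pairs design, so SE = s_d/√n = 12.5/√12 = 3.6084.
Margin = 1.796 × 3.6084 = 6.4807; the interval is 18.8 ± 6.4807 = (12.32, 25.28).

(12.32, 25.28)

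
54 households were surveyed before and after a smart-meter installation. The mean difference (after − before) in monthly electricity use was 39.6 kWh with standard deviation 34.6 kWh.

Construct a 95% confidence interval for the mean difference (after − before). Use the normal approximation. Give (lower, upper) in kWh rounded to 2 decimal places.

This is a matched-pairs design, so SE = s_d/√n = 34.6/√54 = 4.7085.
Margin = 1.960 × 4.7085 = 9.2287; the interval is 39.6 ± 9.2287 = (30.37, 48.83).

(30.37, 48.83)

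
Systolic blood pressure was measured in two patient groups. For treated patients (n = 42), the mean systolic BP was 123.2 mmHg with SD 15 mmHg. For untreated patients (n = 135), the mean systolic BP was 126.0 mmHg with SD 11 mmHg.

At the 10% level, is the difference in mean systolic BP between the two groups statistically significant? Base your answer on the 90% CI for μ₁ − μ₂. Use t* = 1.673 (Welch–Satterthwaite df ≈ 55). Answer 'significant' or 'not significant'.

not significant

Per-group SEs: s₁/√n₁ = 15/√42 = 2.3146, s₂/√n₂ = 11/√135 = 0.9467.
Unpooled SE of the difference: √(5.35737316 + 0.89624089) = 2.5007.
Margin of error = t* · SE = 1.673 × 2.5007 = 4.1837.
x̄₁ − x̄₂ = 123.2 − 126.0 = -2.8000.
CI: -2.8000 ± 4.1837 = (-6.9837, 1.3837).
The interval (-6.9837, 1.3837) contains 0, so the difference is not significant.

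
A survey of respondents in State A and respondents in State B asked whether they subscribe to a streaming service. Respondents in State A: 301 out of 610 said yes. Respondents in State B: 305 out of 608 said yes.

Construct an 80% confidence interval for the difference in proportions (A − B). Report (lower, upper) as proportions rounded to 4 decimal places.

Sample proportions: 301/610 = 0.4934, 305/608 = 0.5016.
Each SE is √(p̂(1−p̂)/n): √(0.4934·0.5066/610) = 0.02024 and √(0.5016·0.4984/608) = 0.02028.
SE(p̂₁ − p̂₂) = √(SE₁² + SE₂²) = √(0.0004096576 + 0.0004112784) = 0.02865, since the two samples are independent.
At 80% confidence z* = 1.282; margin = 1.282 × 0.02865 = 0.03673.
The difference is 0.4934 − 0.5016 = -0.0082, so the interval is -0.0082 ± 0.03673 = (-0.0449, 0.0285).

(-0.0449, 0.0285)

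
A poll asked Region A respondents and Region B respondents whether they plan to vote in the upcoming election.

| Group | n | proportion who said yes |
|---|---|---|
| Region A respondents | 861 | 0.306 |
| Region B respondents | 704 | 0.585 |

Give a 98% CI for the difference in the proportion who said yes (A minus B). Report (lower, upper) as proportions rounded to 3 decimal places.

(-0.336, -0.222)

SE₁ = √(p̂₁(1−p̂₁)/n₁) = √(0.3060·0.6940/861) = 0.01571; SE₂ = √(0.5850·0.4150/704) = 0.01857.
Independent samples: SE of the difference = √(SE₁² + SE₂²) = √(0.0002468041 + 0.0003448449) = 0.02432.
z* for 98% confidence is 2.326, so the margin of error is 2.326 × 0.02432 = 0.05657.
Point estimate p̂₁ − p̂₂ = 0.3060 − 0.5850 = -0.2790.
-0.2790 ± 0.05657 → (-0.336, -0.222).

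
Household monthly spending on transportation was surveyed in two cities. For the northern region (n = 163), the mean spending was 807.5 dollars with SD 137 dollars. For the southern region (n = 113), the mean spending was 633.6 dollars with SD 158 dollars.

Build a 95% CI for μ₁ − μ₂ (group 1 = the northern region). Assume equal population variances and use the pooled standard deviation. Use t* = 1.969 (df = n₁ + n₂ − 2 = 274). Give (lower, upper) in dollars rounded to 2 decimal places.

(138.72, 209.08)

s_p = √[((n₁−1)s₁² + (n₂−1)s₂²)/(n₁+n₂−2)] = √[(162·137² + 112·158²)/274] = 145.9495.
SE = 145.9495·√(1/163 + 1/113) = 17.8659.
With t* = 1.969, margin = 1.969 × 17.8659 = 35.1780.
x̄₁ − x̄₂ = 807.5 − 633.6 = 173.9000; interval 173.9000 ± 35.1780 = (138.72, 209.08).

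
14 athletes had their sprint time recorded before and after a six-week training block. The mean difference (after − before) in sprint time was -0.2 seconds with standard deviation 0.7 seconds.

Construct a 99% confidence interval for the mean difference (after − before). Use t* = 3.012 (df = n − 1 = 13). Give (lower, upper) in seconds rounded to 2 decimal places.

(-0.76, 0.36)

This is a matched-pairs design, so SE = s_d/√n = 0.7/√14 = 0.1871.
Margin = 3.012 × 0.1871 = 0.5635; the interval is -0.2 ± 0.5635 = (-0.76, 0.36).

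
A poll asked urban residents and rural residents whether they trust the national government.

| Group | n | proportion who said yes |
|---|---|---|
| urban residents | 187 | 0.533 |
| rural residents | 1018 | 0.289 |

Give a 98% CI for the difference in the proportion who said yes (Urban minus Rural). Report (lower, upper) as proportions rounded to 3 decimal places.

(0.153, 0.335)

SE₁ = √(p̂₁(1−p̂₁)/n₁) = √(0.5330·0.4670/187) = 0.03648; SE₂ = √(0.2890·0.7110/1018) = 0.01421.
Independent samples: SE of the difference = √(SE₁² + SE₂²) = √(0.0013307904 + 0.0002019241) = 0.03915.
z* for 98% confidence is 2.326, so the margin of error is 2.326 × 0.03915 = 0.09106.
Point estimate p̂₁ − p̂₂ = 0.5330 − 0.2890 = 0.2440.
0.2440 ± 0.09106 → (0.153, 0.335).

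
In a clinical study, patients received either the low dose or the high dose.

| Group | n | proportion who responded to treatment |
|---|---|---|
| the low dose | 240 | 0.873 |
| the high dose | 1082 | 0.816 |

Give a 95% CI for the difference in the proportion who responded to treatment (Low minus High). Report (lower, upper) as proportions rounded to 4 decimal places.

SE₁ = √(p̂₁(1−p̂₁)/n₁) = √(0.8730·0.1270/240) = 0.02149; SE₂ = √(0.8160·0.1840/1082) = 0.01178.
Independent samples: SE of the difference = √(SE₁² + SE₂²) = √(0.0004618201 + 0.0001387684) = 0.02451.
z* for 95% confidence is 1.960, so the margin of error is 1.960 × 0.02451 = 0.04804.
Point estimate p̂₁ − p̂₂ = 0.8730 − 0.8160 = 0.0570.
0.0570 ± 0.04804 → (0.0090, 0.1050).

(0.0090, 0.1050)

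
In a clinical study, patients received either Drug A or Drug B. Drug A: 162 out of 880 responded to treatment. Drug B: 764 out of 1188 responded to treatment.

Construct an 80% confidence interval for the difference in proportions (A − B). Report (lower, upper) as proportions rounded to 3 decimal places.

(-0.483, -0.435)

First, p̂₁ = 162/880 = 0.1841; p̂₂ = 764/1188 = 0.6431.
The two standard errors are √(0.1841×0.8159/880) = 0.01306 and √(0.6431×0.3569/1188) = 0.01390.
Because the samples are independent, SE_diff = √(0.01306² + 0.01390²) = 0.01907.
Using z* = 1.282 for 80%, ME = 1.282 × 0.01907 = 0.02445.
p̂₁ − p̂₂ = -0.4590; interval -0.4590 ± 0.02445 gives (-0.483, -0.435).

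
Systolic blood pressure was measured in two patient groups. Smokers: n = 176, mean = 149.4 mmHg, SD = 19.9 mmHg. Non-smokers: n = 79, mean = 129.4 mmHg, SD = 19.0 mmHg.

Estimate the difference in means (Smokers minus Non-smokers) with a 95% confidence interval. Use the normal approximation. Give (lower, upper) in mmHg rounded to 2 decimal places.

Per-group SEs: s₁/√n₁ = 19.9/√176 = 1.5000, s₂/√n₂ = 19.0/√79 = 2.1377.
Unpooled SE of the difference: √(2.25 + 4.56976129) = 2.6115.
Margin of error = z* · SE = 1.960 × 2.6115 = 5.1185.
x̄₁ − x̄₂ = 149.4 − 129.4 = 20.0000.
CI: 20.0000 ± 5.1185 = (14.88, 25.12).

(14.88, 25.12)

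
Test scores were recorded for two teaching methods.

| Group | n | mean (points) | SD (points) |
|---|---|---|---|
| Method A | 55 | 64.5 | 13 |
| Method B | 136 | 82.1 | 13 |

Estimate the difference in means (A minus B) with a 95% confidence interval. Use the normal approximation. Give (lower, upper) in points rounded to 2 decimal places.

(-21.67, -13.53)

Standard errors of each mean: 13/√55 = 1.7529 and 13/√136 = 1.1147.
SE(x̄₁ − x̄₂) = √(1.7529² + 1.1147²) = 2.0773 for independent samples with unequal variances.
With z* = 1.960, the margin is 1.960 × 2.0773 = 4.0715.
x̄₁ − x̄₂ = 64.5 − 82.1 = -17.6000; the interval is -17.6000 ± 4.0715 = (-21.67, -13.53).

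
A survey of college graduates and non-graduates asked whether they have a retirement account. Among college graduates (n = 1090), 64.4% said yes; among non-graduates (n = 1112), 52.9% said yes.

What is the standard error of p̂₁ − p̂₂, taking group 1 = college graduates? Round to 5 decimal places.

SE₁ = √(p̂₁(1−p̂₁)/n₁) = √(0.6440·0.3560/1090) = 0.01450; SE₂ = √(0.5290·0.4710/1112) = 0.01497.
Independent samples: SE of the difference = √(SE₁² + SE₂²) = √(0.00021025 + 0.0002241009) = 0.02084.

0.02084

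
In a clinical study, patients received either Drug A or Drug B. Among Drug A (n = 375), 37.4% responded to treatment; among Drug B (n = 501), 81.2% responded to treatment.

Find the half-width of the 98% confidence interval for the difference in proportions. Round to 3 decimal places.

The two standard errors are √(0.3740×0.6260/375) = 0.02499 and √(0.8120×0.1880/501) = 0.01746.
Because the samples are independent, SE_diff = √(0.02499² + 0.01746²) = 0.03049.
Using z* = 2.326 for 98%, ME = 2.326 × 0.03049 = 0.07092.

0.071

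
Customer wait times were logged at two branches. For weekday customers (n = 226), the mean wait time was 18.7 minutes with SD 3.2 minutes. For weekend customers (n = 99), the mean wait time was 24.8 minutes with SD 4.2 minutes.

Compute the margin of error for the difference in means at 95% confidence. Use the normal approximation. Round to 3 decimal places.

0.927

SE₁ = s₁/√n₁ = 3.2/√226 = 0.2129; SE₂ = 4.2/√99 = 0.4221.
Independent samples, unequal variances: SE_diff = √(SE₁² + SE₂²) = √(0.04532641 + 0.17816841) = 0.4728.
z* = 1.960, so margin of error = 1.960 × 0.4728 = 0.9267.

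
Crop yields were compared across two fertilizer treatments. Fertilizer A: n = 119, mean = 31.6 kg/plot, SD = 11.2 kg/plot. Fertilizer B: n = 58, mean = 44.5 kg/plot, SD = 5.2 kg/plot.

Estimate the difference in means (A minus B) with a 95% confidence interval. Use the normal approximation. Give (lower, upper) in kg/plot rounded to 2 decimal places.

Per-group SEs: s₁/√n₁ = 11.2/√119 = 1.0267, s₂/√n₂ = 5.2/√58 = 0.6828.
Unpooled SE of the difference: √(1.05411289 + 0.46621584) = 1.2330.
Margin of error = z* · SE = 1.960 × 1.2330 = 2.4167.
x̄₁ − x̄₂ = 31.6 − 44.5 = -12.9000.
CI: -12.9000 ± 2.4167 = (-15.32, -10.48).

(-15.32, -10.48)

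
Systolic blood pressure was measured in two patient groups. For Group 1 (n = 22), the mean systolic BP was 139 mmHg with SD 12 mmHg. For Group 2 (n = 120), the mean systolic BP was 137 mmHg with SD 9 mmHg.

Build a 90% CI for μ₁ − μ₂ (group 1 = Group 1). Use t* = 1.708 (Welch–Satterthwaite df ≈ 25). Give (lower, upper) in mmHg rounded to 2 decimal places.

Per-group SEs: s₁/√n₁ = 12/√22 = 2.5584, s₂/√n₂ = 9/√120 = 0.8216.
Unpooled SE of the difference: √(6.54541056 + 0.67502656) = 2.6871.
Margin of error = t* · SE = 1.708 × 2.6871 = 4.5896.
x̄₁ − x̄₂ = 139 − 137 = 2.0000.
CI: 2.0000 ± 4.5896 = (-2.59, 6.59).

(-2.59, 6.59)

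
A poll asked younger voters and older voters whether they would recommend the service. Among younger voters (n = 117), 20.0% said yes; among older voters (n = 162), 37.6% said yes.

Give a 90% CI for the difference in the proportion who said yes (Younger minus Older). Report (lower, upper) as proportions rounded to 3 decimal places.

SE₁ = √(p̂₁(1−p̂₁)/n₁) = √(0.2000·0.8000/117) = 0.03698; SE₂ = √(0.3760·0.6240/162) = 0.03806.
Independent samples: SE of the difference = √(SE₁² + SE₂²) = √(0.0013675204 + 0.0014485636) = 0.05307.
z* for 90% confidence is 1.645, so the margin of error is 1.645 × 0.05307 = 0.08730.
Point estimate p̂₁ − p̂₂ = 0.2000 − 0.3760 = -0.1760.
-0.1760 ± 0.08730 → (-0.263, -0.089).

(-0.263, -0.089)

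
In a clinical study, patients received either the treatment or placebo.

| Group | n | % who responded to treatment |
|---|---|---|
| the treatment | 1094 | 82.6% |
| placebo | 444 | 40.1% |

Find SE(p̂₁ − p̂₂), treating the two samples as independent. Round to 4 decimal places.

SE₁ = √(p̂₁(1−p̂₁)/n₁) = √(0.8260·0.1740/1094) = 0.01146; SE₂ = √(0.4010·0.5990/444) = 0.02326.
Independent samples: SE of the difference = √(SE₁² + SE₂²) = √(0.0001313316 + 0.0005410276) = 0.02593.

0.0259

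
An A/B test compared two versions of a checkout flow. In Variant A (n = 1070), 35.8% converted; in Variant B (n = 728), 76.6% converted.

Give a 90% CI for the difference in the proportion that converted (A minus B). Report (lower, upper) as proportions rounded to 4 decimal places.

The two standard errors are √(0.3580×0.6420/1070) = 0.01466 and √(0.7660×0.2340/728) = 0.01569.
Because the samples are independent, SE_diff = √(0.01466² + 0.01569²) = 0.02147.
Using z* = 1.645 for 90%, ME = 1.645 × 0.02147 = 0.03532.
p̂₁ − p̂₂ = -0.4080; interval -0.4080 ± 0.03532 gives (-0.4433, -0.3727).

(-0.4433, -0.3727)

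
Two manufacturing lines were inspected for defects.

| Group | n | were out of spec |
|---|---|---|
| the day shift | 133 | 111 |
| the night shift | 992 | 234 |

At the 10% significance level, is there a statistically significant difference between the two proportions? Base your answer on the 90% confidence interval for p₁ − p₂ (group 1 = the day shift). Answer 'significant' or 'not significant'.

significant

p̂₁ = 111/133 = 0.8346 and p̂₂ = 234/992 = 0.2359.
SE₁ = √(p̂₁(1−p̂₁)/n₁) = √(0.8346·0.1654/133) = 0.03222; SE₂ = √(0.2359·0.7641/992) = 0.01348.
Independent samples: SE of the difference = √(SE₁² + SE₂²) = √(0.0010381284 + 0.0001817104) = 0.03493.
z* for 90% confidence is 1.645, so the margin of error is 1.645 × 0.03493 = 0.05746.
Point estimate p̂₁ − p̂₂ = 0.8346 − 0.2359 = 0.5987.
0.5987 ± 0.05746 → (0.54124, 0.65616).
The interval (0.54124, 0.65616) does not contain 0, so the difference is significant.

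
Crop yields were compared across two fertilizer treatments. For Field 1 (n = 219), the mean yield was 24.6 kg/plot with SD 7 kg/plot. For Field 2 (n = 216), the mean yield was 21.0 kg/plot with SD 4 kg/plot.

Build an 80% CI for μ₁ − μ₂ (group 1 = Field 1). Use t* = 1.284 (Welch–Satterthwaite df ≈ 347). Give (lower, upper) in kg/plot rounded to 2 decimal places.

(2.90, 4.30)

Standard errors of each mean: 7/√219 = 0.4730 and 4/√216 = 0.2722.
SE(x̄₁ − x̄₂) = √(0.4730² + 0.2722²) = 0.5457 for independent samples with unequal variances.
With t* = 1.284, the margin is 1.284 × 0.5457 = 0.7007.
x̄₁ − x̄₂ = 24.6 − 21.0 = 3.6000; the interval is 3.6000 ± 0.7007 = (2.90, 4.30).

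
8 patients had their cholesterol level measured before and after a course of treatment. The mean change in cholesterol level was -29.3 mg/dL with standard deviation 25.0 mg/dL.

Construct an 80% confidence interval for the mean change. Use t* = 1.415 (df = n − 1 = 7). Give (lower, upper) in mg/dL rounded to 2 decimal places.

(-41.81, -16.79)

This is a matched-pairs design, so SE = s_d/√n = 25.0/√8 = 8.8388.
Margin = 1.415 × 8.8388 = 12.5069; the interval is -29.3 ± 12.5069 = (-41.81, -16.79).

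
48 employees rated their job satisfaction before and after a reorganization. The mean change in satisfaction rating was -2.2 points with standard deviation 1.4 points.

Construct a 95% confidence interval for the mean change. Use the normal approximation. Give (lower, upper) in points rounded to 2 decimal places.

This is a matched-pairs design, so SE = s_d/√n = 1.4/√48 = 0.2021.
Margin = 1.960 × 0.2021 = 0.3961; the interval is -2.2 ± 0.3961 = (-2.60, -1.80).

(-2.60, -1.80)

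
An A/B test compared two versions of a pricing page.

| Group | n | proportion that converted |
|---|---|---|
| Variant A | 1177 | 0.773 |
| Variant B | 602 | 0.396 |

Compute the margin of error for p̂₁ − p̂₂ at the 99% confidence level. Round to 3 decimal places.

Each SE is √(p̂(1−p̂)/n): √(0.7730·0.2270/1177) = 0.01221 and √(0.3960·0.6040/602) = 0.01993.
SE(p̂₁ − p̂₂) = √(SE₁² + SE₂²) = √(0.0001490841 + 0.0003972049) = 0.02337, since the two samples are independent.
At 99% confidence z* = 2.576; margin = 2.576 × 0.02337 = 0.06020.

0.060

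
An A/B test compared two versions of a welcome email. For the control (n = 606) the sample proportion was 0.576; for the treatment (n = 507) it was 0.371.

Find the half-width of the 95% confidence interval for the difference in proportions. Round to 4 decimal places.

0.0576

Each SE is √(p̂(1−p̂)/n): √(0.5760·0.4240/606) = 0.02008 and √(0.3710·0.6290/507) = 0.02145.
SE(p̂₁ − p̂₂) = √(SE₁² + SE₂²) = √(0.0004032064 + 0.0004601025) = 0.02938, since the two samples are independent.
At 95% confidence z* = 1.960; margin = 1.960 × 0.02938 = 0.05758.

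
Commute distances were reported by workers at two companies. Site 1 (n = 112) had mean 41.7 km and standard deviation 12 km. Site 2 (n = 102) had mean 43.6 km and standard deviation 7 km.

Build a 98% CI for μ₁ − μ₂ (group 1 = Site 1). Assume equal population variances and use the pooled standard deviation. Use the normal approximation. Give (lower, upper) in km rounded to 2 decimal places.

s_p = √[((n₁−1)s₁² + (n₂−1)s₂²)/(n₁+n₂−2)] = √[(111·12² + 101·7²)/212] = 9.9368.
SE = 9.9368·√(1/112 + 1/102) = 1.3600.
With z* = 2.326, margin = 2.326 × 1.3600 = 3.1634.
x̄₁ − x̄₂ = 41.7 − 43.6 = -1.9000; interval -1.9000 ± 3.1634 = (-5.06, 1.26).

(-5.06, 1.26)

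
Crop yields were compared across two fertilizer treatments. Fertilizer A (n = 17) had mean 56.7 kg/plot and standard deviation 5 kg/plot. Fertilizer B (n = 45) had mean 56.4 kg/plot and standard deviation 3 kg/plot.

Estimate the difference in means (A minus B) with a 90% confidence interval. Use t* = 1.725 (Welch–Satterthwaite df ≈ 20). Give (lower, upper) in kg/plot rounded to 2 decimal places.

Standard errors of each mean: 5/√17 = 1.2127 and 3/√45 = 0.4472.
SE(x̄₁ − x̄₂) = √(1.2127² + 0.4472²) = 1.2925 for independent samples with unequal variances.
With t* = 1.725, the margin is 1.725 × 1.2925 = 2.2296.
x̄₁ − x̄₂ = 56.7 − 56.4 = 0.3000; the interval is 0.3000 ± 2.2296 = (-1.93, 2.53).

(-1.93, 2.53)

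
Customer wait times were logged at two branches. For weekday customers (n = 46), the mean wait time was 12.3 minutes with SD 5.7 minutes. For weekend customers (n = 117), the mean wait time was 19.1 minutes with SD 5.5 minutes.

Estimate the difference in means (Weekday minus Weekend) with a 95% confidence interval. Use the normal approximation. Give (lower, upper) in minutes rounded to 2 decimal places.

(-8.73, -4.87)

Per-group SEs: s₁/√n₁ = 5.7/√46 = 0.8404, s₂/√n₂ = 5.5/√117 = 0.5085.
Unpooled SE of the difference: √(0.70627216 + 0.25857225) = 0.9823.
Margin of error = z* · SE = 1.960 × 0.9823 = 1.9253.
x̄₁ − x̄₂ = 12.3 − 19.1 = -6.8000.
CI: -6.8000 ± 1.9253 = (-8.73, -4.87).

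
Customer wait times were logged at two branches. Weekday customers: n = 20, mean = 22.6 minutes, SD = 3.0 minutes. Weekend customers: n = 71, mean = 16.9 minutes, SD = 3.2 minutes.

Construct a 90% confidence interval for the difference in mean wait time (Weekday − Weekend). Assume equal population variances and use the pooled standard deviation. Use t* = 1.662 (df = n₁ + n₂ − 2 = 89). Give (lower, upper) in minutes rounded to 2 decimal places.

Pooled variance s_p² = [19·3.0² + 70·3.2²] / (20+71−2) = 9.9753, so s_p = 3.1584.
SE_diff = s_p·√(1/n₁ + 1/n₂) = 3.1584·√(1/20 + 1/71) = 0.7995.
t* = 1.662; margin = 1.662 × 0.7995 = 1.3288.
Difference = 22.6 − 16.9 = 5.7000.
5.7000 ± 1.3288 → (4.37, 7.03).

(4.37, 7.03)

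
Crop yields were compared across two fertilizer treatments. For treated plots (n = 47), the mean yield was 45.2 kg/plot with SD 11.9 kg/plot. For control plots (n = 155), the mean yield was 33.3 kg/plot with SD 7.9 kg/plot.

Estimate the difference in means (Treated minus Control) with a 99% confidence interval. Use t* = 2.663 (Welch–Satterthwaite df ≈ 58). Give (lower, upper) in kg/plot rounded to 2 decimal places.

(6.98, 16.82)

SE₁ = s₁/√n₁ = 11.9/√47 = 1.7358; SE₂ = 7.9/√155 = 0.6345.
Independent samples, unequal variances: SE_diff = √(SE₁² + SE₂²) = √(3.01300164 + 0.40259025) = 1.8481.
t* = 2.663, so margin of error = 2.663 × 1.8481 = 4.9215.
Difference in means = 45.2 − 33.3 = 11.9000.
11.9000 ± 4.9215 → (6.98, 16.82).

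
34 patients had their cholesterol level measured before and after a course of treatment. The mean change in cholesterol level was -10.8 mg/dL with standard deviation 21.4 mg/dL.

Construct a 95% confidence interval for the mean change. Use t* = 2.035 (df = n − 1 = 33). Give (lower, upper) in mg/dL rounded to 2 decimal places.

Paired design: SE = s_d/√n = 21.4/√34 = 3.6701.
t* = 2.035; margin of error = 2.035 × 3.6701 = 7.4687.
-10.8 ± 7.4687 → (-18.27, -3.33).

(-18.27, -3.33)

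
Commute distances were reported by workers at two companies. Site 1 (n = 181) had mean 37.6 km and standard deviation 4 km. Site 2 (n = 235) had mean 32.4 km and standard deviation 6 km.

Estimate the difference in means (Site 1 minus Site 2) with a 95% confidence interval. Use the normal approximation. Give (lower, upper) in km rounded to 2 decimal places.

(4.24, 6.16)

SE₁ = s₁/√n₁ = 4/√181 = 0.2973; SE₂ = 6/√235 = 0.3914.
Independent samples, unequal variances: SE_diff = √(SE₁² + SE₂²) = √(0.08838729 + 0.15319396) = 0.4915.
z* = 1.960, so margin of error = 1.960 × 0.4915 = 0.9633.
Difference in means = 37.6 − 32.4 = 5.2000.
5.2000 ± 0.9633 → (4.24, 6.16).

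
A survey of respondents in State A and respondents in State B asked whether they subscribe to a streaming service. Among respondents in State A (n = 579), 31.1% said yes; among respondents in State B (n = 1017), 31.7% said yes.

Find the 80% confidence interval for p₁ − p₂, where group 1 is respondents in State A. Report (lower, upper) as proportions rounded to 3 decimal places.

Each SE is √(p̂(1−p̂)/n): √(0.3110·0.6890/579) = 0.01924 and √(0.3170·0.6830/1017) = 0.01459.
SE(p̂₁ − p̂₂) = √(SE₁² + SE₂²) = √(0.0003701776 + 0.0002128681) = 0.02415, since the two samples are independent.
At 80% confidence z* = 1.282; margin = 1.282 × 0.02415 = 0.03096.
The difference is 0.3110 − 0.3170 = -0.0060, so the interval is -0.0060 ± 0.03096 = (-0.037, 0.025).

(-0.037, 0.025)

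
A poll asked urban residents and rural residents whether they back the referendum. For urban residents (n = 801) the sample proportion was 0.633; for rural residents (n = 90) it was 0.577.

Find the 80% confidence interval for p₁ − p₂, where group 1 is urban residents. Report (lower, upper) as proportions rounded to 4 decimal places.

SE₁ = √(p̂₁(1−p̂₁)/n₁) = √(0.6330·0.3670/801) = 0.01703; SE₂ = √(0.5770·0.4230/90) = 0.05208.
Independent samples: SE of the difference = √(SE₁² + SE₂²) = √(0.0002900209 + 0.0027123264) = 0.05479.
z* for 80% confidence is 1.282, so the margin of error is 1.282 × 0.05479 = 0.07024.
Point estimate p̂₁ − p̂₂ = 0.6330 − 0.5770 = 0.0560.
0.0560 ± 0.07024 → (-0.0142, 0.1262).

(-0.0142, 0.1262)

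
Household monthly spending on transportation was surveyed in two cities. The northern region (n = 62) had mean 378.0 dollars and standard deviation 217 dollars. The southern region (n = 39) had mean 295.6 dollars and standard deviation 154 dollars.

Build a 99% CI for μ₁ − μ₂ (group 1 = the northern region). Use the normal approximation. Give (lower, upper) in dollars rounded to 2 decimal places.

(-12.86, 177.66)

SE₁ = s₁/√n₁ = 217/√62 = 27.5590; SE₂ = 154/√39 = 24.6597.
Independent samples, unequal variances: SE_diff = √(SE₁² + SE₂²) = √(759.498481 + 608.10080409) = 36.9811.
z* = 2.576, so margin of error = 2.576 × 36.9811 = 95.2633.
Difference in means = 378.0 − 295.6 = 82.4000.
82.4000 ± 95.2633 → (-12.86, 177.66).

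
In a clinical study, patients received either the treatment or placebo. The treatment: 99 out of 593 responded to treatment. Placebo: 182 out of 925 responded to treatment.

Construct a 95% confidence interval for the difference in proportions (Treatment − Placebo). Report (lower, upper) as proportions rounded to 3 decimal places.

First, p̂₁ = 99/593 = 0.1669; p̂₂ = 182/925 = 0.1968.
The two standard errors are √(0.1669×0.8331/593) = 0.01531 and √(0.1968×0.8032/925) = 0.01307.
Because the samples are independent, SE_diff = √(0.01531² + 0.01307²) = 0.02013.
Using z* = 1.960 for 95%, ME = 1.960 × 0.02013 = 0.03945.
p̂₁ − p̂₂ = -0.0299; interval -0.0299 ± 0.03945 gives (-0.069, 0.010).

(-0.069, 0.010)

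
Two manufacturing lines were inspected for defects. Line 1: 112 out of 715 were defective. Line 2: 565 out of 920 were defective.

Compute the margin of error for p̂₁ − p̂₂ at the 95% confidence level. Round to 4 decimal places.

0.0412

First, p̂₁ = 112/715 = 0.1566; p̂₂ = 565/920 = 0.6141.
The two standard errors are √(0.1566×0.8434/715) = 0.01359 and √(0.6141×0.3859/920) = 0.01605.
Because the samples are independent, SE_diff = √(0.01359² + 0.01605²) = 0.02103.
Using z* = 1.960 for 95%, ME = 1.960 × 0.02103 = 0.04122.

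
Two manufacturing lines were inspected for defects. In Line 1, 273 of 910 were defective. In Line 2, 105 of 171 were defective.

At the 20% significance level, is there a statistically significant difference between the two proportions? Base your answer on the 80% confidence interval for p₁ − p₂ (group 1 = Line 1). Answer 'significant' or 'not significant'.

significant

Sample proportions: 273/910 = 0.3000, 105/171 = 0.6140.
Each SE is √(p̂(1−p̂)/n): √(0.3000·0.7000/910) = 0.01519 and √(0.6140·0.3860/171) = 0.03723.
SE(p̂₁ − p̂₂) = √(SE₁² + SE₂²) = √(0.0002307361 + 0.0013860729) = 0.04021, since the two samples are independent.
At 80% confidence z* = 1.282; margin = 1.282 × 0.04021 = 0.05155.
The difference is 0.3000 − 0.6140 = -0.3140, so the interval is -0.3140 ± 0.05155 = (-0.36555, -0.26245).
The interval (-0.36555, -0.26245) does not contain 0, so the difference is significant.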